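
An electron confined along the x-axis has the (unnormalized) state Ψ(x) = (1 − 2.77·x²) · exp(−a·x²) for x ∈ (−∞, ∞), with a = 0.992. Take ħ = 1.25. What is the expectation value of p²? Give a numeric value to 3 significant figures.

8.45

p² Ψ = −ħ² d²Ψ/dx²; ⟨p²⟩ = −ħ² ∫ Ψ*·Ψ'' dx / ∫|Ψ|² dx.
Expand each integrand as polynomial × e^(−2ax²) and use ∫x^(2j)·e^(−2ax²) dx = (2j−1)!!/(4a)^j · √(π/(2a)), odd powers → 0; here √(π/(2a)) = 1.2584. Differentiate with the product rule, d/dx e^(−ax²) = −2ax·e^(−ax²).
State is unnormalized: ∫|Ψ|² dx = 1.3412, and ∫Ψ*·(−ħ² Ψ'') dx = 11.327, so ⟨p²⟩ = 11.327 / 1.3412.
⟨p²⟩ = 8.4458.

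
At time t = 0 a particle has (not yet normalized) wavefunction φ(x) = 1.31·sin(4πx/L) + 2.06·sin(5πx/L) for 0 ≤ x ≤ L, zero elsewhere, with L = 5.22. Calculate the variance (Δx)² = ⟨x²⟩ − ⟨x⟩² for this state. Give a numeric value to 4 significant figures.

Compute ⟨x⟩ and ⟨x²⟩ separately, then (Δx)² = ⟨x²⟩ − ⟨x⟩².
On 0 ≤ x ≤ L (j ≠ l): ∫sin²(jπx/L) dx = L/2, ∫sin(jπx/L)·sin(lπx/L) dx = 0; diagonal moments ∫x·sin²(jπx/L) dx = L²/4, ∫x²·sin²(jπx/L) dx = L³·(1/6 − 1/(4j²π²)); cross terms ∫x·sin(jπx/L)·sin(lπx/L) dx = 0 for j + l even and −4jlL²/(π²(j² − l²)²) for j + l odd, ∫x²·sin(jπx/L)·sin(lπx/L) dx = (−1)^(j+l)·4jlL³/(π²(j² − l²)²); higher powers the same way via product-to-sum and parts.
Normalization: ∫|φ|² dx = 15.555.
⟨x⟩ = 1.6639 and ⟨x²⟩ = 4.0799.
(Δx)² = 4.0799 − (1.6639)² = 1.3114.

1.311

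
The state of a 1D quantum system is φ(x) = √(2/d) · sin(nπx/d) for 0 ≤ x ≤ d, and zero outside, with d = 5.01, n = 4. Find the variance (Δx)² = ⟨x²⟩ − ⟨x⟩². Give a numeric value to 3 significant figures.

2.01

Compute ⟨x⟩ and ⟨x²⟩ separately, then (Δx)² = ⟨x²⟩ − ⟨x⟩².
With sin²θ = (1 − cos2θ)/2 on 0 ≤ x ≤ d: ∫sin²(nπx/d) dx = d/2, ∫x·sin²(nπx/d) dx = d²/4, ∫x²·sin²(nπx/d) dx = d³·(1/6 − 1/(4n²π²)); higher powers xᵏ the same way, integrating xᵏ·cos(2nπx/d) by parts.
⟨x⟩ = 2.5050 and ⟨x²⟩ = 8.2872.
(Δx)² = 8.2872 − (2.5050)² = 2.0122.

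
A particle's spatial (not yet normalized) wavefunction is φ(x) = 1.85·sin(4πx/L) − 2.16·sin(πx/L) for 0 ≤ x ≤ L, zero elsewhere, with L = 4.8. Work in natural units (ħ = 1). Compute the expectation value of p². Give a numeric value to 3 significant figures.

p² φ = −ħ² d²φ/dx²; ⟨p²⟩ = −ħ² ∫ φ*·φ'' dx / ∫|φ|² dx.
d²/dx² sin(jπx/L) = −(jπ/L)²·sin(jπx/L); on 0 ≤ x ≤ L, ∫sin²(jπx/L) dx = L/2 and ∫sin(jπx/L)·sin(lπx/L) dx = 0 for j ≠ l, so only diagonal terms survive in ∫|φ|² and ∫φ·φ″; ∫φ·φ′ dx = [φ²/2] between the walls = 0.
State is unnormalized: ∫|φ|² dx = 19.411, and ∫φ*·(−ħ² φ'') dx = 61.094, so ⟨p²⟩ = 61.094 / 19.411.
⟨p²⟩ = 3.1473.

3.15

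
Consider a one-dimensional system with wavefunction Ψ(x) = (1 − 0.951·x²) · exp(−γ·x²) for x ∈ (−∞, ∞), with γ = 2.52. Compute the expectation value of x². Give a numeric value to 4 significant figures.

0.06718

⟨x²⟩ = ∫ x²·|Ψ|² dx / ∫|Ψ|² dx (integrals over the domain).
Expand each integrand as polynomial × e^(−2γx²) and use ∫x^(2j)·e^(−2γx²) dx = (2j−1)!!/(4γ)^j · √(π/(2γ)), odd powers → 0; here √(π/(2γ)) = 0.78951.
State is unnormalized: ∫|Ψ|² dx = 0.66162, and ∫Ψ*·x²·Ψ dx = 0.044445, so ⟨x²⟩ = 0.044445 / 0.66162.
⟨x²⟩ = 0.067176.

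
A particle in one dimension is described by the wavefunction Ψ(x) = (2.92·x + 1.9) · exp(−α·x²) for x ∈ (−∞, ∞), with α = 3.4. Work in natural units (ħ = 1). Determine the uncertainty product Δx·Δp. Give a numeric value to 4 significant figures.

0.5064

Δx = √(⟨x²⟩−⟨x⟩²), Δp = √(⟨p²⟩−⟨p⟩²).
Expand each integrand as polynomial × e^(−2αx²) and use ∫x^(2j)·e^(−2αx²) dx = (2j−1)!!/(4α)^j · √(π/(2α)), odd powers → 0; here √(π/(2α)) = 0.67971. Differentiate with the product rule, d/dx e^(−αx²) = −2αx·e^(−αx²).
Normalization: ∫|Ψ|² dx = 2.8799.
⟨x⟩ = 0.19256, ⟨x²⟩ = 0.095290 ⇒ Δx = 0.24127.
⟨p⟩ = 0.0000, ⟨p²⟩ = 4.4062 ⇒ Δp = 2.0991.
Δx·Δp = 0.50644.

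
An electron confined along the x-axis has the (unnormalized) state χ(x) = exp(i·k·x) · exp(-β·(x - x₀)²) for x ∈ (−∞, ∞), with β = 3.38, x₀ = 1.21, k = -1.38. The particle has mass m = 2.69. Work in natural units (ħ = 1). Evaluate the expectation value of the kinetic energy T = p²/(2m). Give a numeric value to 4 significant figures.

T = −(ħ²/2m) d²/dx², so ⟨T⟩ = −(ħ²/2m) ∫ χ*·χ'' dx / ∫|χ|² dx; with m = 2.69.
Gaussian moments (u = x − x₀): ∫u^(2j)·e^(−2βu²) du = (2j−1)!!/(4β)^j · √(π/(2β)), odd powers integrate to 0; here √(π/(2β)) = 0.68171. Derivatives: χ′ = (ik − 2βu)·χ, χ″ = ((ik − 2βu)² − 2β)·χ; the odd-in-u pieces drop out.
State is unnormalized: ∫|χ|² dx = 0.68171, and ∫χ*·(−ħ²/2m · χ'') dx = 0.66960, so ⟨T⟩ = 0.66960 / 0.68171.
⟨T⟩ = 0.98223.

0.9822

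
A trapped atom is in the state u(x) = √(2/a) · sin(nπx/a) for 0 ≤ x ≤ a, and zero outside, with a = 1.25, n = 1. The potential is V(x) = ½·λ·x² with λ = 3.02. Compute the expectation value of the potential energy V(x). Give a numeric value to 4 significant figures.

0.6669

⟨V⟩ = ∫ V(x)·|u|² dx.
With sin²θ = (1 − cos2θ)/2 on 0 ≤ x ≤ a: ∫sin²(nπx/a) dx = a/2, ∫x·sin²(nπx/a) dx = a²/4, ∫x²·sin²(nπx/a) dx = a³·(1/6 − 1/(4n²π²)); higher powers xᵏ the same way, integrating xᵏ·cos(2nπx/a) by parts.
⟨V⟩ = 0.66693.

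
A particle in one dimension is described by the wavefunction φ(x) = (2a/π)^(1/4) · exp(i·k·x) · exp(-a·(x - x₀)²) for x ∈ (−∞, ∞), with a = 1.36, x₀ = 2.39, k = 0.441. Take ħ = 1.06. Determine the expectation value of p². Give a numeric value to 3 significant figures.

p² φ = −ħ² d²φ/dx²; ⟨p²⟩ = −ħ² ∫ φ*·φ'' dx.
Gaussian moments (u = x − x₀): ∫u^(2j)·e^(−2au²) du = (2j−1)!!/(4a)^j · √(π/(2a)), odd powers integrate to 0; here √(π/(2a)) = 1.0747. Derivatives: φ′ = (ik − 2au)·φ, φ″ = ((ik − 2au)² − 2a)·φ; the odd-in-u pieces drop out.
⟨p²⟩ = 1.7466.

1.75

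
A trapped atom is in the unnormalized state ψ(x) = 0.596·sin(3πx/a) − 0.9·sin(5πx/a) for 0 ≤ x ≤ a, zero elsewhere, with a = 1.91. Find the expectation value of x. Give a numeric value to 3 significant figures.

⟨x⟩ = ∫ x·|ψ|² dx / ∫|ψ|² dx (integrals over the domain).
On 0 ≤ x ≤ a (j ≠ l): ∫sin²(jπx/a) dx = a/2, ∫sin(jπx/a)·sin(lπx/a) dx = 0; diagonal moments ∫x·sin²(jπx/a) dx = a²/4, ∫x²·sin²(jπx/a) dx = a³·(1/6 − 1/(4j²π²)); cross terms ∫x·sin(jπx/a)·sin(lπx/a) dx = 0 for j + l even and −4jla²/(π²(j² − l²)²) for j + l odd, ∫x²·sin(jπx/a)·sin(lπx/a) dx = (−1)^(j+l)·4jla³/(π²(j² − l²)²); higher powers the same way via product-to-sum and parts.
State is unnormalized: ∫|ψ|² dx = 1.1128, and ∫ψ*·x·ψ dx = 1.0627, so ⟨x⟩ = 1.0627 / 1.1128.
⟨x⟩ = 0.95500.

0.955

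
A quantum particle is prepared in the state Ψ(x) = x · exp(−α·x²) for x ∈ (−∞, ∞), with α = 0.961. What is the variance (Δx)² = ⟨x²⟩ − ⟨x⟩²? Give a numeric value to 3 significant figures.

0.780

Compute ⟨x⟩ and ⟨x²⟩ separately, then (Δx)² = ⟨x²⟩ − ⟨x⟩².
Expand each integrand as polynomial × e^(−2αx²) and use ∫x^(2j)·e^(−2αx²) dx = (2j−1)!!/(4α)^j · √(π/(2α)), odd powers → 0; here √(π/(2α)) = 1.2785.
Normalization: ∫|Ψ|² dx = 0.33259.
⟨x⟩ = 0.0000 and ⟨x²⟩ = 0.78044.
(Δx)² = 0.78044 − (0.0000)² = 0.78044.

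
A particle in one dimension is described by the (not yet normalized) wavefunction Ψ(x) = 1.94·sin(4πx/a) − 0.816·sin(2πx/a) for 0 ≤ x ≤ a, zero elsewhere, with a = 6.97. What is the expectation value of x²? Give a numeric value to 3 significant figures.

14.4

⟨x²⟩ = ∫ x²·|Ψ|² dx / ∫|Ψ|² dx (integrals over the domain).
On 0 ≤ x ≤ a (j ≠ l): ∫sin²(jπx/a) dx = a/2, ∫sin(jπx/a)·sin(lπx/a) dx = 0; diagonal moments ∫x·sin²(jπx/a) dx = a²/4, ∫x²·sin²(jπx/a) dx = a³·(1/6 − 1/(4j²π²)); cross terms ∫x·sin(jπx/a)·sin(lπx/a) dx = 0 for j + l even and −4jla²/(π²(j² − l²)²) for j + l odd, ∫x²·sin(jπx/a)·sin(lπx/a) dx = (−1)^(j+l)·4jla³/(π²(j² − l²)²); higher powers the same way via product-to-sum and parts.
State is unnormalized: ∫|Ψ|² dx = 15.437, and ∫Ψ*·x²·Ψ dx = 222.39, so ⟨x²⟩ = 222.39 / 15.437.
⟨x²⟩ = 14.407.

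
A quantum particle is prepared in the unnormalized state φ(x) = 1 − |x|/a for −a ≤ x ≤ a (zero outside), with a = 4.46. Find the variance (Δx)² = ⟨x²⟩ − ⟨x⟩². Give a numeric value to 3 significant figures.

Compute ⟨x⟩ and ⟨x²⟩ separately, then (Δx)² = ⟨x²⟩ − ⟨x⟩².
φ is even, so ∫ over [−a, a] = 2∫₀ᵃ with φ = 1 − x/a there: ∫₀ᵃ (1 − x/a)² dx = a/3, ∫₀ᵃ x²(1 − x/a)² dx = a³/30, ∫₀ᵃ x⁴(1 − x/a)² dx = a⁵/105.
Normalization: ∫|φ|² dx = 2.9733.
⟨x⟩ = 0.0000 and ⟨x²⟩ = 1.9892.
(Δx)² = 1.9892 − (0.0000)² = 1.9892.

1.99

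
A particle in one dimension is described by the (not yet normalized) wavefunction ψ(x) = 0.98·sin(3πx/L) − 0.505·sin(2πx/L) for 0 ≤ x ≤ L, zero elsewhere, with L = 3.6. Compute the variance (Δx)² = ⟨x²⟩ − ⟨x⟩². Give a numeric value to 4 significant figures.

Compute ⟨x⟩ and ⟨x²⟩ separately, then (Δx)² = ⟨x²⟩ − ⟨x⟩².
On 0 ≤ x ≤ L (j ≠ l): ∫sin²(jπx/L) dx = L/2, ∫sin(jπx/L)·sin(lπx/L) dx = 0; diagonal moments ∫x·sin²(jπx/L) dx = L²/4, ∫x²·sin²(jπx/L) dx = L³·(1/6 − 1/(4j²π²)); cross terms ∫x·sin(jπx/L)·sin(lπx/L) dx = 0 for j + l even and −4jlL²/(π²(j² − l²)²) for j + l odd, ∫x²·sin(jπx/L)·sin(lπx/L) dx = (−1)^(j+l)·4jlL³/(π²(j² − l²)²); higher powers the same way via product-to-sum and parts.
Normalization: ∫|ψ|² dx = 2.1878.
⟨x⟩ = 2.3703 and ⟨x²⟩ = 6.2811.
(Δx)² = 6.2811 − (2.3703)² = 0.66264.

0.6626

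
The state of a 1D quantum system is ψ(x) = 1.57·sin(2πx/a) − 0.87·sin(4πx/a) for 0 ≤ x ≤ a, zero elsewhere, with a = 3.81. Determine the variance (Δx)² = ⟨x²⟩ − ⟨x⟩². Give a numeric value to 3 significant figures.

0.504

Compute ⟨x⟩ and ⟨x²⟩ separately, then (Δx)² = ⟨x²⟩ − ⟨x⟩².
On 0 ≤ x ≤ a (j ≠ l): ∫sin²(jπx/a) dx = a/2, ∫sin(jπx/a)·sin(lπx/a) dx = 0; diagonal moments ∫x·sin²(jπx/a) dx = a²/4, ∫x²·sin²(jπx/a) dx = a³·(1/6 − 1/(4j²π²)); cross terms ∫x·sin(jπx/a)·sin(lπx/a) dx = 0 for j + l even and −4jla²/(π²(j² − l²)²) for j + l odd, ∫x²·sin(jπx/a)·sin(lπx/a) dx = (−1)^(j+l)·4jla³/(π²(j² − l²)²); higher powers the same way via product-to-sum and parts.
Normalization: ∫|ψ|² dx = 6.1375.
⟨x⟩ = 1.9050 and ⟨x²⟩ = 4.1330.
(Δx)² = 4.1330 − (1.9050)² = 0.50395.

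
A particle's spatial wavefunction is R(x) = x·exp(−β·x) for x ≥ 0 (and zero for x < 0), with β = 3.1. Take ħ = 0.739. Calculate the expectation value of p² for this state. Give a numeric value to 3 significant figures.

p² R = −ħ² d²R/dx²; ⟨p²⟩ = −ħ² ∫ R*·R'' dx / ∫|R|² dx.
Differentiate x·exp(−β·x) with the product rule; every integrand then reduces to terms xʲ·e^(−2βx) on [0, ∞), with ∫₀^∞ xʲ·e^(−2βx) dx = j!/(2β)^(j+1).
State is unnormalized: ∫|R|² dx = 0.0083918, and ∫R*·(−ħ² R'') dx = 0.044042, so ⟨p²⟩ = 0.044042 / 0.0083918.
⟨p²⟩ = 5.2482.

5.25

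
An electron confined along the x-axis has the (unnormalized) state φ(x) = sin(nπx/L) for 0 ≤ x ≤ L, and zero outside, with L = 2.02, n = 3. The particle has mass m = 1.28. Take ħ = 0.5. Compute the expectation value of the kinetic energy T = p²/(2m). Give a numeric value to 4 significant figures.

2.126

T = −(ħ²/2m) d²/dx², so ⟨T⟩ = −(ħ²/2m) ∫ φ*·φ'' dx / ∫|φ|² dx; with m = 1.28.
d/dx sin(nπx/L) = (nπ/L)·cos(nπx/L) and d²/dx² sin(nπx/L) = −(nπ/L)²·sin(nπx/L); on 0 ≤ x ≤ L, ∫sin²(nπx/L) dx = L/2 and ∫sin(nπx/L)·cos(nπx/L) dx = 0.
State is unnormalized: ∫|φ|² dx = 1.0100, and ∫φ*·(−ħ²/2m · φ'') dx = 2.1471, so ⟨T⟩ = 2.1471 / 1.0100.
⟨T⟩ = 2.1259.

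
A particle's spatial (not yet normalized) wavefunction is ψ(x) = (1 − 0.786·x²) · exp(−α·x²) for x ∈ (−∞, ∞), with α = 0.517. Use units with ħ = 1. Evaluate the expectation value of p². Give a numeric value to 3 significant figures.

2.13

p² ψ = −ħ² d²ψ/dx²; ⟨p²⟩ = −ħ² ∫ ψ*·ψ'' dx / ∫|ψ|² dx.
Expand each integrand as polynomial × e^(−2αx²) and use ∫x^(2j)·e^(−2αx²) dx = (2j−1)!!/(4α)^j · √(π/(2α)), odd powers → 0; here √(π/(2α)) = 1.7431. Differentiate with the product rule, d/dx e^(−αx²) = −2αx·e^(−αx²).
State is unnormalized: ∫|ψ|² dx = 1.1735, and ∫ψ*·(−ħ² ψ'') dx = 2.4975, so ⟨p²⟩ = 2.4975 / 1.1735.
⟨p²⟩ = 2.1283.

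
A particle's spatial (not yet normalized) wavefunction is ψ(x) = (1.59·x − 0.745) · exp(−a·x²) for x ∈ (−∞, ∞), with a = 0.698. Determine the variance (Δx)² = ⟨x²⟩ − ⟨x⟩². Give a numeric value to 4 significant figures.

0.4647

Compute ⟨x⟩ and ⟨x²⟩ separately, then (Δx)² = ⟨x²⟩ − ⟨x⟩².
Expand each integrand as polynomial × e^(−2ax²) and use ∫x^(2j)·e^(−2ax²) dx = (2j−1)!!/(4a)^j · √(π/(2a)), odd powers → 0; here √(π/(2a)) = 1.5001.
Normalization: ∫|ψ|² dx = 2.1910.
⟨x⟩ = -0.58099 and ⟨x²⟩ = 0.80228.
(Δx)² = 0.80228 − (-0.58099)² = 0.46473.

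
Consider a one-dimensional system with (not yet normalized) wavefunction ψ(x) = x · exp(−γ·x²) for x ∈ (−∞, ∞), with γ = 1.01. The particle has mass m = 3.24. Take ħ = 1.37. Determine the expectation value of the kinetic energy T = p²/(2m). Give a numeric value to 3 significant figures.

T = −(ħ²/2m) d²/dx², so ⟨T⟩ = −(ħ²/2m) ∫ ψ*·ψ'' dx / ∫|ψ|² dx; with m = 3.24.
Expand each integrand as polynomial × e^(−2γx²) and use ∫x^(2j)·e^(−2γx²) dx = (2j−1)!!/(4γ)^j · √(π/(2γ)), odd powers → 0; here √(π/(2γ)) = 1.2471. Differentiate with the product rule, d/dx e^(−γx²) = −2γx·e^(−γx²).
State is unnormalized: ∫|ψ|² dx = 0.30869, and ∫ψ*·(−ħ²/2m · ψ'') dx = 0.27091, so ⟨T⟩ = 0.27091 / 0.30869.
⟨T⟩ = 0.87762.

0.878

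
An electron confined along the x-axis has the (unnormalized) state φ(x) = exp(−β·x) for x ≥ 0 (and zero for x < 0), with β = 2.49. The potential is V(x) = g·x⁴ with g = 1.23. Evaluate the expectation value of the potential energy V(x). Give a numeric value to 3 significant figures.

0.0480

⟨V⟩ = ∫ V(x)·|φ|² dx / ∫|φ|² dx.
Every integrand reduces to terms xʲ·e^(−2βx) on [0, ∞); use ∫₀^∞ xʲ·e^(−2βx) dx = j!/(2β)^(j+1).
State is unnormalized: ∫|φ|² dx = 0.20080, and ∫φ*·V(x)·φ dx = 0.0096376, so ⟨V⟩ = 0.0096376 / 0.20080.
⟨V⟩ = 0.047995.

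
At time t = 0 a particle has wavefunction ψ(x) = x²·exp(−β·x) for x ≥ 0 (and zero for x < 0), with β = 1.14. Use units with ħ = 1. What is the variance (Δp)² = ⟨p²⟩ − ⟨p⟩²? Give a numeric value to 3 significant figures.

0.433

Compute ⟨p⟩ and ⟨p²⟩ separately; (Δp)² = ⟨p²⟩ − ⟨p⟩².
Differentiate x²·exp(−β·x) with the product rule; every integrand then reduces to terms xʲ·e^(−2βx) on [0, ∞), with ∫₀^∞ xʲ·e^(−2βx) dx = j!/(2β)^(j+1).
Normalization: ∫|ψ|² dx = 0.38953.
⟨p⟩ = 0.0000 and ⟨p²⟩ = 0.43320.
(Δp)² = 0.43320 − (0.0000)² = 0.43320.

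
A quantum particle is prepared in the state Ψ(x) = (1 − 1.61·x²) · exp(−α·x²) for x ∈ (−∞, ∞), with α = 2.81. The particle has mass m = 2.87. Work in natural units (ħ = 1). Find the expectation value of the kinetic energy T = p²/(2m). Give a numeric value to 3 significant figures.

T = −(ħ²/2m) d²/dx², so ⟨T⟩ = −(ħ²/2m) ∫ Ψ*·Ψ'' dx / ∫|Ψ|² dx; with m = 2.87.
Expand each integrand as polynomial × e^(−2αx²) and use ∫x^(2j)·e^(−2αx²) dx = (2j−1)!!/(4α)^j · √(π/(2α)), odd powers → 0; here √(π/(2α)) = 0.74766. Differentiate with the product rule, d/dx e^(−αx²) = −2αx·e^(−αx²).
State is unnormalized: ∫|Ψ|² dx = 0.57950, and ∫Ψ*·(−ħ²/2m · Ψ'') dx = 0.52344, so ⟨T⟩ = 0.52344 / 0.57950.
⟨T⟩ = 0.90327.

0.903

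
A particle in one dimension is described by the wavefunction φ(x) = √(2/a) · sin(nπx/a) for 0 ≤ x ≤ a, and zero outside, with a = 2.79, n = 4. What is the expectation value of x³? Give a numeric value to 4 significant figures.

⟨x³⟩ = ∫ x³·|φ|² dx (integrals over the domain).
With sin²θ = (1 − cos2θ)/2 on 0 ≤ x ≤ a: ∫sin²(nπx/a) dx = a/2, ∫x·sin²(nπx/a) dx = a²/4, ∫x²·sin²(nπx/a) dx = a³·(1/6 − 1/(4n²π²)); higher powers xᵏ the same way, integrating xᵏ·cos(2nπx/a) by parts.
⟨x³⟩ = 5.3263.

5.326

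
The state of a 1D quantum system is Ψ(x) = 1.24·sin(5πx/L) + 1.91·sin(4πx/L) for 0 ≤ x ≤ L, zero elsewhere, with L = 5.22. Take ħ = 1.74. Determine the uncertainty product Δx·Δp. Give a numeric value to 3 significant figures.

Δx = √(⟨x²⟩−⟨x⟩²), Δp = √(⟨p²⟩−⟨p⟩²).
On 0 ≤ x ≤ L (j ≠ l): ∫sin²(jπx/L) dx = L/2, ∫sin(jπx/L)·sin(lπx/L) dx = 0; diagonal moments ∫x·sin²(jπx/L) dx = L²/4, ∫x²·sin²(jπx/L) dx = L³·(1/6 − 1/(4j²π²)); cross terms ∫x·sin(jπx/L)·sin(lπx/L) dx = 0 for j + l even and −4jlL²/(π²(j² − l²)²) for j + l odd, ∫x²·sin(jπx/L)·sin(lπx/L) dx = (−1)^(j+l)·4jlL³/(π²(j² − l²)²); higher powers the same way via product-to-sum and parts. d²/dx² sin(jπx/L) = −(jπ/L)²·sin(jπx/L); on 0 ≤ x ≤ L, ∫sin²(jπx/L) dx = L/2 and ∫sin(jπx/L)·sin(lπx/L) dx = 0 for j ≠ l, so only diagonal terms survive in ∫|Ψ|² and ∫Ψ·Ψ″; ∫Ψ·Ψ′ dx = [Ψ²/2] between the walls = 0.
Normalization: ∫|Ψ|² dx = 13.535.
⟨x⟩ = 1.6557, ⟨x²⟩ = 4.0243 ⇒ Δx = 1.1327.
⟨p⟩ = 0.0000, ⟨p²⟩ = 20.472 ⇒ Δp = 4.5246.
Δx·Δp = 5.1249.

5.12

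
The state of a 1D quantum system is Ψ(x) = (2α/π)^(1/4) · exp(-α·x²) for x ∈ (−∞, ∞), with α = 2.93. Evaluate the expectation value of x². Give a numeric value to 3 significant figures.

0.0853

⟨x²⟩ = ∫ x²·|Ψ|² dx (integrals over the domain).
Gaussian moments: ∫x^(2j)·e^(−2αx²) dx = (2j−1)!!/(4α)^j · √(π/(2α)), odd powers integrate to 0; here √(π/(2α)) = 0.73219.
⟨x²⟩ = 0.085324.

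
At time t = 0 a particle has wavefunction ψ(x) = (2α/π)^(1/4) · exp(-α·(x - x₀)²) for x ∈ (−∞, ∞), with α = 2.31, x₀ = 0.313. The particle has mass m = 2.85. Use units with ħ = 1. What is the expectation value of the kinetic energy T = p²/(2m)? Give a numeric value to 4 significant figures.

0.4053

T = −(ħ²/2m) d²/dx², so ⟨T⟩ = −(ħ²/2m) ∫ ψ*·ψ'' dx; with m = 2.85.
Gaussian moments (u = x − x₀): ∫u^(2j)·e^(−2αu²) du = (2j−1)!!/(4α)^j · √(π/(2α)), odd powers integrate to 0; here √(π/(2α)) = 0.82462. Derivatives: d/dx e^(−αu²) = −2αu·e^(−αu²), d²/dx² e^(−αu²) = (4α²u² − 2α)·e^(−αu²).
⟨T⟩ = 0.40526.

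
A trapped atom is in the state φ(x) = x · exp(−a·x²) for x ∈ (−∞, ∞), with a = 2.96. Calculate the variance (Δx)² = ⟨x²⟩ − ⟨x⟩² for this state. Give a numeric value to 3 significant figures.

Compute ⟨x⟩ and ⟨x²⟩ separately, then (Δx)² = ⟨x²⟩ − ⟨x⟩².
Expand each integrand as polynomial × e^(−2ax²) and use ∫x^(2j)·e^(−2ax²) dx = (2j−1)!!/(4a)^j · √(π/(2a)), odd powers → 0; here √(π/(2a)) = 0.72847.
Normalization: ∫|φ|² dx = 0.061527.
⟨x⟩ = 0.0000 and ⟨x²⟩ = 0.25338.
(Δx)² = 0.25338 − (0.0000)² = 0.25338.

0.253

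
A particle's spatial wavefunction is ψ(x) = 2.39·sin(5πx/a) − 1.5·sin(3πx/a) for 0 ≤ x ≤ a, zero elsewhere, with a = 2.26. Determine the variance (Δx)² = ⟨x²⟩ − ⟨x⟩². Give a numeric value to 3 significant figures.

0.192

Compute ⟨x⟩ and ⟨x²⟩ separately, then (Δx)² = ⟨x²⟩ − ⟨x⟩².
On 0 ≤ x ≤ a (j ≠ l): ∫sin²(jπx/a) dx = a/2, ∫sin(jπx/a)·sin(lπx/a) dx = 0; diagonal moments ∫x·sin²(jπx/a) dx = a²/4, ∫x²·sin²(jπx/a) dx = a³·(1/6 − 1/(4j²π²)); cross terms ∫x·sin(jπx/a)·sin(lπx/a) dx = 0 for j + l even and −4jla²/(π²(j² − l²)²) for j + l odd, ∫x²·sin(jπx/a)·sin(lπx/a) dx = (−1)^(j+l)·4jla³/(π²(j² − l²)²); higher powers the same way via product-to-sum and parts.
Normalization: ∫|ψ|² dx = 8.9972.
⟨x⟩ = 1.1300 and ⟨x²⟩ = 1.4685.
(Δx)² = 1.4685 − (1.1300)² = 0.19163.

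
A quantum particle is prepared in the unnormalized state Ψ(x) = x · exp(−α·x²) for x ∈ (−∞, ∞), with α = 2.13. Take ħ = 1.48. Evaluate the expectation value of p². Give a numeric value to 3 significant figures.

p² Ψ = −ħ² d²Ψ/dx²; ⟨p²⟩ = −ħ² ∫ Ψ*·Ψ'' dx / ∫|Ψ|² dx.
Expand each integrand as polynomial × e^(−2αx²) and use ∫x^(2j)·e^(−2αx²) dx = (2j−1)!!/(4α)^j · √(π/(2α)), odd powers → 0; here √(π/(2α)) = 0.85876. Differentiate with the product rule, d/dx e^(−αx²) = −2αx·e^(−αx²).
State is unnormalized: ∫|Ψ|² dx = 0.10079, and ∫Ψ*·(−ħ² Ψ'') dx = 1.4108, so ⟨p²⟩ = 1.4108 / 0.10079.
⟨p²⟩ = 13.997.

14.0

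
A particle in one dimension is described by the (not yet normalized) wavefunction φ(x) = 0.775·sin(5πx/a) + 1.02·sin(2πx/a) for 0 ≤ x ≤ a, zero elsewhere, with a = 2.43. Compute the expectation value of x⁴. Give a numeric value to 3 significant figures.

5.25

⟨x⁴⟩ = ∫ x⁴·|φ|² dx / ∫|φ|² dx (integrals over the domain).
On 0 ≤ x ≤ a (j ≠ l): ∫sin²(jπx/a) dx = a/2, ∫sin(jπx/a)·sin(lπx/a) dx = 0; diagonal moments ∫x·sin²(jπx/a) dx = a²/4, ∫x²·sin²(jπx/a) dx = a³·(1/6 − 1/(4j²π²)); cross terms ∫x·sin(jπx/a)·sin(lπx/a) dx = 0 for j + l even and −4jla²/(π²(j² − l²)²) for j + l odd, ∫x²·sin(jπx/a)·sin(lπx/a) dx = (−1)^(j+l)·4jla³/(π²(j² − l²)²); higher powers the same way via product-to-sum and parts.
State is unnormalized: ∫|φ|² dx = 1.9938, and ∫φ*·x⁴·φ dx = 10.462, so ⟨x⁴⟩ = 10.462 / 1.9938.
⟨x⁴⟩ = 5.2473.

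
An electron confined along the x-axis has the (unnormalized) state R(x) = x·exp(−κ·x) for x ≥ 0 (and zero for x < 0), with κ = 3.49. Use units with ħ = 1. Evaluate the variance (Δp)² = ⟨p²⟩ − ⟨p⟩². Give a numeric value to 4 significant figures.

12.18

Compute ⟨p⟩ and ⟨p²⟩ separately; (Δp)² = ⟨p²⟩ − ⟨p⟩².
Differentiate x·exp(−κ·x) with the product rule; every integrand then reduces to terms xʲ·e^(−2κx) on [0, ∞), with ∫₀^∞ xʲ·e^(−2κx) dx = j!/(2κ)^(j+1).
Normalization: ∫|R|² dx = 0.0058812.
⟨p⟩ = 0.0000 and ⟨p²⟩ = 12.180.
(Δp)² = 12.180 − (0.0000)² = 12.180.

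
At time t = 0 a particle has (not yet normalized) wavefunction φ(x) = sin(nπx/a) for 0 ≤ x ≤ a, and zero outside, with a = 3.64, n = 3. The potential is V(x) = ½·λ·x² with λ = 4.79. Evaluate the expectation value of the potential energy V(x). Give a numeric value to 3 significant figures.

⟨V⟩ = ∫ V(x)·|φ|² dx / ∫|φ|² dx.
With sin²θ = (1 − cos2θ)/2 on 0 ≤ x ≤ a: ∫sin²(nπx/a) dx = a/2, ∫x·sin²(nπx/a) dx = a²/4, ∫x²·sin²(nπx/a) dx = a³·(1/6 − 1/(4n²π²)); higher powers xᵏ the same way, integrating xᵏ·cos(2nπx/a) by parts.
State is unnormalized: ∫|φ|² dx = 1.8200, and ∫φ*·V(x)·φ dx = 18.926, so ⟨V⟩ = 18.926 / 1.8200.
⟨V⟩ = 10.399.

10.4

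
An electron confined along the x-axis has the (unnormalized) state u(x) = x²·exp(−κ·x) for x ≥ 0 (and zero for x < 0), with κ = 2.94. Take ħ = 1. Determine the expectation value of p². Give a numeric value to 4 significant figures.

2.881

p² u = −ħ² d²u/dx²; ⟨p²⟩ = −ħ² ∫ u*·u'' dx / ∫|u|² dx.
Differentiate x²·exp(−κ·x) with the product rule; every integrand then reduces to terms xʲ·e^(−2κx) on [0, ∞), with ∫₀^∞ xʲ·e^(−2κx) dx = j!/(2κ)^(j+1).
State is unnormalized: ∫|u|² dx = 0.0034145, and ∫u*·(−ħ² u'') dx = 0.0098378, so ⟨p²⟩ = 0.0098378 / 0.0034145.
⟨p²⟩ = 2.8812.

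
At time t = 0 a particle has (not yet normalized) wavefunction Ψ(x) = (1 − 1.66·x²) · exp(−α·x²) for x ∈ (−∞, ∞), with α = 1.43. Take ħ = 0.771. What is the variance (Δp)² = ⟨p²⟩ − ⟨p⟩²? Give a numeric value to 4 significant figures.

Compute ⟨p⟩ and ⟨p²⟩ separately; (Δp)² = ⟨p²⟩ − ⟨p⟩².
Expand each integrand as polynomial × e^(−2αx²) and use ∫x^(2j)·e^(−2αx²) dx = (2j−1)!!/(4α)^j · √(π/(2α)), odd powers → 0; here √(π/(2α)) = 1.0481. Differentiate with the product rule, d/dx e^(−αx²) = −2αx·e^(−αx²).
Normalization: ∫|Ψ|² dx = 0.70456.
⟨p⟩ = 0.0000 and ⟨p²⟩ = 2.7439.
(Δp)² = 2.7439 − (0.0000)² = 2.7439.

2.744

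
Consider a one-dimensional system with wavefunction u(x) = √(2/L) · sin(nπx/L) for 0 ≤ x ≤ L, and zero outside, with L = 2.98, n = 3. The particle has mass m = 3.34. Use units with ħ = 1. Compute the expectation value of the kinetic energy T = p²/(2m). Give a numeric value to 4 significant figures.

T = −(ħ²/2m) d²/dx², so ⟨T⟩ = −(ħ²/2m) ∫ u*·u'' dx; with m = 3.34.
d/dx sin(nπx/L) = (nπ/L)·cos(nπx/L) and d²/dx² sin(nπx/L) = −(nπ/L)²·sin(nπx/L); on 0 ≤ x ≤ L, ∫sin²(nπx/L) dx = L/2 and ∫sin(nπx/L)·cos(nπx/L) dx = 0.
⟨T⟩ = 1.4974.

1.497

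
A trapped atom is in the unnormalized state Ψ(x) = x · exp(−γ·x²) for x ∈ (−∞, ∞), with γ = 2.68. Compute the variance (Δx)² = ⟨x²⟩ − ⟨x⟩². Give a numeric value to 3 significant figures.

Compute ⟨x⟩ and ⟨x²⟩ separately, then (Δx)² = ⟨x²⟩ − ⟨x⟩².
Expand each integrand as polynomial × e^(−2γx²) and use ∫x^(2j)·e^(−2γx²) dx = (2j−1)!!/(4γ)^j · √(π/(2γ)), odd powers → 0; here √(π/(2γ)) = 0.76558.
Normalization: ∫|Ψ|² dx = 0.071416.
⟨x⟩ = 0.0000 and ⟨x²⟩ = 0.27985.
(Δx)² = 0.27985 − (0.0000)² = 0.27985.

0.280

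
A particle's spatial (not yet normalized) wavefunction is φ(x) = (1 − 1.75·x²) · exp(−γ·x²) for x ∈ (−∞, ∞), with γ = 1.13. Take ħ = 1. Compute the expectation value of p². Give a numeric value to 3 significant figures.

p² φ = −ħ² d²φ/dx²; ⟨p²⟩ = −ħ² ∫ φ*·φ'' dx / ∫|φ|² dx.
Expand each integrand as polynomial × e^(−2γx²) and use ∫x^(2j)·e^(−2γx²) dx = (2j−1)!!/(4γ)^j · √(π/(2γ)), odd powers → 0; here √(π/(2γ)) = 1.1790. Differentiate with the product rule, d/dx e^(−γx²) = −2γx·e^(−γx²).
State is unnormalized: ∫|φ|² dx = 0.79626, and ∫φ*·(−ħ² φ'') dx = 3.7619, so ⟨p²⟩ = 3.7619 / 0.79626.
⟨p²⟩ = 4.7244.

4.72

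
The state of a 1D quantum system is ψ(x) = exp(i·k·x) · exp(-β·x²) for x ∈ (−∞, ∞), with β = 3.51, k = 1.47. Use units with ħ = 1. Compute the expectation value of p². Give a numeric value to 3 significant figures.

p² ψ = −ħ² d²ψ/dx²; ⟨p²⟩ = −ħ² ∫ ψ*·ψ'' dx / ∫|ψ|² dx.
Gaussian moments: ∫x^(2j)·e^(−2βx²) dx = (2j−1)!!/(4β)^j · √(π/(2β)), odd powers integrate to 0; here √(π/(2β)) = 0.66897. Derivatives: ψ′ = (ik − 2βx)·ψ, ψ″ = ((ik − 2βx)² − 2β)·ψ; the odd-in-x pieces drop out.
State is unnormalized: ∫|ψ|² dx = 0.66897, and ∫ψ*·(−ħ² ψ'') dx = 3.7937, so ⟨p²⟩ = 3.7937 / 0.66897.
⟨p²⟩ = 5.6709.

5.67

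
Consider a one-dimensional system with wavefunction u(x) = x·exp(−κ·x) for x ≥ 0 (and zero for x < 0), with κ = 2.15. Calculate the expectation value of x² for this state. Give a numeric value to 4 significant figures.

⟨x²⟩ = ∫ x²·|u|² dx / ∫|u|² dx (integrals over the domain).
Every integrand reduces to terms xʲ·e^(−2κx) on [0, ∞); use ∫₀^∞ xʲ·e^(−2κx) dx = j!/(2κ)^(j+1).
State is unnormalized: ∫|u|² dx = 0.025155, and ∫u*·x²·u dx = 0.016326, so ⟨x²⟩ = 0.016326 / 0.025155.
⟨x²⟩ = 0.64900.

0.6490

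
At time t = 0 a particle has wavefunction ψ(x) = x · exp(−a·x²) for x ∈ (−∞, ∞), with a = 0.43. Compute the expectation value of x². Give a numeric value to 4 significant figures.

1.744

⟨x²⟩ = ∫ x²·|ψ|² dx / ∫|ψ|² dx (integrals over the domain).
Expand each integrand as polynomial × e^(−2ax²) and use ∫x^(2j)·e^(−2ax²) dx = (2j−1)!!/(4a)^j · √(π/(2a)), odd powers → 0; here √(π/(2a)) = 1.9113.
State is unnormalized: ∫|ψ|² dx = 1.1112, and ∫ψ*·x²·ψ dx = 1.9382, so ⟨x²⟩ = 1.9382 / 1.1112.
⟨x²⟩ = 1.7442.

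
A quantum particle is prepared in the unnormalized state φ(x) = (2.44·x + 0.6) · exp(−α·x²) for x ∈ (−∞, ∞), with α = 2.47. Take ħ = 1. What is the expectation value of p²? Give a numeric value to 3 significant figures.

p² φ = −ħ² d²φ/dx²; ⟨p²⟩ = −ħ² ∫ φ*·φ'' dx / ∫|φ|² dx.
Expand each integrand as polynomial × e^(−2αx²) and use ∫x^(2j)·e^(−2αx²) dx = (2j−1)!!/(4α)^j · √(π/(2α)), odd powers → 0; here √(π/(2α)) = 0.79746. Differentiate with the product rule, d/dx e^(−αx²) = −2αx·e^(−αx²).
State is unnormalized: ∫|φ|² dx = 0.76763, and ∫φ*·(−ħ² φ'') dx = 4.2699, so ⟨p²⟩ = 4.2699 / 0.76763.
⟨p²⟩ = 5.5625.

5.56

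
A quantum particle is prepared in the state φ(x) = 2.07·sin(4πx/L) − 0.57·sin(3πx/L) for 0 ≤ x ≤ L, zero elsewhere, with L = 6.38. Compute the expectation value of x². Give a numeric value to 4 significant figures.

⟨x²⟩ = ∫ x²·|φ|² dx / ∫|φ|² dx (integrals over the domain).
On 0 ≤ x ≤ L (j ≠ l): ∫sin²(jπx/L) dx = L/2, ∫sin(jπx/L)·sin(lπx/L) dx = 0; diagonal moments ∫x·sin²(jπx/L) dx = L²/4, ∫x²·sin²(jπx/L) dx = L³·(1/6 − 1/(4j²π²)); cross terms ∫x·sin(jπx/L)·sin(lπx/L) dx = 0 for j + l even and −4jlL²/(π²(j² − l²)²) for j + l odd, ∫x²·sin(jπx/L)·sin(lπx/L) dx = (−1)^(j+l)·4jlL³/(π²(j² − l²)²); higher powers the same way via product-to-sum and parts.
State is unnormalized: ∫|φ|² dx = 14.705, and ∫φ*·x²·φ dx = 258.35, so ⟨x²⟩ = 258.35 / 14.705.
⟨x²⟩ = 17.568.

17.57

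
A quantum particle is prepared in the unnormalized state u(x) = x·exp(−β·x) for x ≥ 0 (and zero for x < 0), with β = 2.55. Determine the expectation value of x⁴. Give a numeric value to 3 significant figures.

⟨x⁴⟩ = ∫ x⁴·|u|² dx / ∫|u|² dx (integrals over the domain).
Every integrand reduces to terms xʲ·e^(−2βx) on [0, ∞); use ∫₀^∞ xʲ·e^(−2βx) dx = j!/(2β)^(j+1).
State is unnormalized: ∫|u|² dx = 0.015077, and ∫u*·x⁴·u dx = 0.0080231, so ⟨x⁴⟩ = 0.0080231 / 0.015077.
⟨x⁴⟩ = 0.53213.

0.532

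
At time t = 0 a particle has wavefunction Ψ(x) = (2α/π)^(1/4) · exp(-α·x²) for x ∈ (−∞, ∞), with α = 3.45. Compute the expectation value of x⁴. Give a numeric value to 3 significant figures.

0.0158

⟨x⁴⟩ = ∫ x⁴·|Ψ|² dx (integrals over the domain).
Gaussian moments: ∫x^(2j)·e^(−2αx²) dx = (2j−1)!!/(4α)^j · √(π/(2α)), odd powers integrate to 0; here √(π/(2α)) = 0.67476.
⟨x⁴⟩ = 0.015753.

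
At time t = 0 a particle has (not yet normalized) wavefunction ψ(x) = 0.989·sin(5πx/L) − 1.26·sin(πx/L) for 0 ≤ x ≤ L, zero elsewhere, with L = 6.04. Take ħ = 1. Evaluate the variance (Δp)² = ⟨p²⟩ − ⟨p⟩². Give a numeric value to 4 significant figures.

2.746

Compute ⟨p⟩ and ⟨p²⟩ separately; (Δp)² = ⟨p²⟩ − ⟨p⟩².
d²/dx² sin(jπx/L) = −(jπ/L)²·sin(jπx/L); on 0 ≤ x ≤ L, ∫sin²(jπx/L) dx = L/2 and ∫sin(jπx/L)·sin(lπx/L) dx = 0 for j ≠ l, so only diagonal terms survive in ∫|ψ|² and ∫ψ·ψ″; ∫ψ·ψ′ dx = [ψ²/2] between the walls = 0.
Normalization: ∫|ψ|² dx = 7.7485.
⟨p⟩ = 0.0000 and ⟨p²⟩ = 2.7458.
(Δp)² = 2.7458 − (0.0000)² = 2.7458.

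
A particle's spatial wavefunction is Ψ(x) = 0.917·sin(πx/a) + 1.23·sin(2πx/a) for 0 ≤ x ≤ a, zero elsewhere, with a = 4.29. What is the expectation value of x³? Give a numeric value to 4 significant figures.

5.393

⟨x³⟩ = ∫ x³·|Ψ|² dx / ∫|Ψ|² dx (integrals over the domain).
On 0 ≤ x ≤ a (j ≠ l): ∫sin²(jπx/a) dx = a/2, ∫sin(jπx/a)·sin(lπx/a) dx = 0; diagonal moments ∫x·sin²(jπx/a) dx = a²/4, ∫x²·sin²(jπx/a) dx = a³·(1/6 − 1/(4j²π²)); cross terms ∫x·sin(jπx/a)·sin(lπx/a) dx = 0 for j + l even and −4jla²/(π²(j² − l²)²) for j + l odd, ∫x²·sin(jπx/a)·sin(lπx/a) dx = (−1)^(j+l)·4jla³/(π²(j² − l²)²); higher powers the same way via product-to-sum and parts.
State is unnormalized: ∫|Ψ|² dx = 5.0489, and ∫Ψ*·x³·Ψ dx = 27.228, so ⟨x³⟩ = 27.228 / 5.0489.
⟨x³⟩ = 5.3929.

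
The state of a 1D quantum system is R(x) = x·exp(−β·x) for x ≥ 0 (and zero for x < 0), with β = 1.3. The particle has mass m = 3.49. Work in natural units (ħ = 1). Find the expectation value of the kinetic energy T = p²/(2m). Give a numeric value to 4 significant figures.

T = −(ħ²/2m) d²/dx², so ⟨T⟩ = −(ħ²/2m) ∫ R*·R'' dx / ∫|R|² dx; with m = 3.49.
Differentiate x·exp(−β·x) with the product rule; every integrand then reduces to terms xʲ·e^(−2βx) on [0, ∞), with ∫₀^∞ xʲ·e^(−2βx) dx = j!/(2β)^(j+1).
State is unnormalized: ∫|R|² dx = 0.11379, and ∫R*·(−ħ²/2m · R'') dx = 0.027551, so ⟨T⟩ = 0.027551 / 0.11379.
⟨T⟩ = 0.24212.

0.2421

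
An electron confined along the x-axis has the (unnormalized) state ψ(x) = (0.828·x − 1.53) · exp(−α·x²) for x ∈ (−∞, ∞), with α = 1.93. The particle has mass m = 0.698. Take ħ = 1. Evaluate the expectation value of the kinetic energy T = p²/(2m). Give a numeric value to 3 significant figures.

T = −(ħ²/2m) d²/dx², so ⟨T⟩ = −(ħ²/2m) ∫ ψ*·ψ'' dx / ∫|ψ|² dx; with m = 0.698.
Expand each integrand as polynomial × e^(−2αx²) and use ∫x^(2j)·e^(−2αx²) dx = (2j−1)!!/(4α)^j · √(π/(2α)), odd powers → 0; here √(π/(2α)) = 0.90216. Differentiate with the product rule, d/dx e^(−αx²) = −2αx·e^(−αx²).
State is unnormalized: ∫|ψ|² dx = 2.1920, and ∫ψ*·(−ħ²/2m · ψ'') dx = 3.2520, so ⟨T⟩ = 3.2520 / 2.1920.
⟨T⟩ = 1.4836.

1.48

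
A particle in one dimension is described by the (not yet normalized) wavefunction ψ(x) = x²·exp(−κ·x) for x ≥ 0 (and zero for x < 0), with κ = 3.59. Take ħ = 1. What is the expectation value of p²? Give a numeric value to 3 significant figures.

4.30

p² ψ = −ħ² d²ψ/dx²; ⟨p²⟩ = −ħ² ∫ ψ*·ψ'' dx / ∫|ψ|² dx.
Differentiate x²·exp(−κ·x) with the product rule; every integrand then reduces to terms xʲ·e^(−2κx) on [0, ∞), with ∫₀^∞ xʲ·e^(−2κx) dx = j!/(2κ)^(j+1).
State is unnormalized: ∫|ψ|² dx = 0.0012577, and ∫ψ*·(−ħ² ψ'') dx = 0.0054033, so ⟨p²⟩ = 0.0054033 / 0.0012577.
⟨p²⟩ = 4.2960.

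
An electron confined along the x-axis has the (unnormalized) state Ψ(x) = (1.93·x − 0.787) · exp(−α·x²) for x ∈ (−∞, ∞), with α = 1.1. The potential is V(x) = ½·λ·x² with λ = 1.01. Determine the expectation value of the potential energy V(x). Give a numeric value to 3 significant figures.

⟨V⟩ = ∫ V(x)·|Ψ|² dx / ∫|Ψ|² dx.
Expand each integrand as polynomial × e^(−2αx²) and use ∫x^(2j)·e^(−2αx²) dx = (2j−1)!!/(4α)^j · √(π/(2α)), odd powers → 0; here √(π/(2α)) = 1.1950.
State is unnormalized: ∫|Ψ|² dx = 1.7518, and ∫Ψ*·V(x)·Ψ dx = 0.43327, so ⟨V⟩ = 0.43327 / 1.7518.
⟨V⟩ = 0.24733.

0.247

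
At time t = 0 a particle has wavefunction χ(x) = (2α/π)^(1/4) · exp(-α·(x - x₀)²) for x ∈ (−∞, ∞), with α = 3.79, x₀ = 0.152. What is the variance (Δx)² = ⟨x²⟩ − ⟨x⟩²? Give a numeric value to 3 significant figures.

0.0660

Compute ⟨x⟩ and ⟨x²⟩ separately, then (Δx)² = ⟨x²⟩ − ⟨x⟩².
Gaussian moments (u = x − x₀): ∫u^(2j)·e^(−2αu²) du = (2j−1)!!/(4α)^j · √(π/(2α)), odd powers integrate to 0; here √(π/(2α)) = 0.64378.
⟨x⟩ = 0.15200 and ⟨x²⟩ = 0.089067.
(Δx)² = 0.089067 − (0.15200)² = 0.065963.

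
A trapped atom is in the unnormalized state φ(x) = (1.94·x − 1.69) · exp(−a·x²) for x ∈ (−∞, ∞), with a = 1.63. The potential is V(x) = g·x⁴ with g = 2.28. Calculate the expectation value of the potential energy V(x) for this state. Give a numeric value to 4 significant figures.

⟨V⟩ = ∫ V(x)·|φ|² dx / ∫|φ|² dx.
Expand each integrand as polynomial × e^(−2ax²) and use ∫x^(2j)·e^(−2ax²) dx = (2j−1)!!/(4a)^j · √(π/(2a)), odd powers → 0; here √(π/(2a)) = 0.98167.
State is unnormalized: ∫|φ|² dx = 3.3704, and ∫φ*·V(x)·φ dx = 0.90701, so ⟨V⟩ = 0.90701 / 3.3704.
⟨V⟩ = 0.26911.

0.2691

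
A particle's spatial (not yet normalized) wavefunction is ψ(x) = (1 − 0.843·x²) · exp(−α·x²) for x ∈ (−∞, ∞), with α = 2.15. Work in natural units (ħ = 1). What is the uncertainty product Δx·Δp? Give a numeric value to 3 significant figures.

0.503

Δx = √(⟨x²⟩−⟨x⟩²), Δp = √(⟨p²⟩−⟨p⟩²).
Expand each integrand as polynomial × e^(−2αx²) and use ∫x^(2j)·e^(−2αx²) dx = (2j−1)!!/(4α)^j · √(π/(2α)), odd powers → 0; here √(π/(2α)) = 0.85475. Differentiate with the product rule, d/dx e^(−αx²) = −2αx·e^(−αx²).
Normalization: ∫|ψ|² dx = 0.71182.
⟨x⟩ = 0.0000, ⟨x²⟩ = 0.077631 ⇒ Δx = 0.27862.
⟨p⟩ = 0.0000, ⟨p²⟩ = 3.2615 ⇒ Δp = 1.8060.
Δx·Δp = 0.50318.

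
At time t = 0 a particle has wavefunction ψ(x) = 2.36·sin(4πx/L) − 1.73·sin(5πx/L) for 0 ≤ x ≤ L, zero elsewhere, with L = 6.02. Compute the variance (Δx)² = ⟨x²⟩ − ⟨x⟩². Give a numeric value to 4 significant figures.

1.600

Compute ⟨x⟩ and ⟨x²⟩ separately, then (Δx)² = ⟨x²⟩ − ⟨x⟩².
On 0 ≤ x ≤ L (j ≠ l): ∫sin²(jπx/L) dx = L/2, ∫sin(jπx/L)·sin(lπx/L) dx = 0; diagonal moments ∫x·sin²(jπx/L) dx = L²/4, ∫x²·sin²(jπx/L) dx = L³·(1/6 − 1/(4j²π²)); cross terms ∫x·sin(jπx/L)·sin(lπx/L) dx = 0 for j + l even and −4jlL²/(π²(j² − l²)²) for j + l odd, ∫x²·sin(jπx/L)·sin(lπx/L) dx = (−1)^(j+l)·4jlL³/(π²(j² − l²)²); higher powers the same way via product-to-sum and parts.
Normalization: ∫|ψ|² dx = 25.773.
⟨x⟩ = 4.1590 and ⟨x²⟩ = 18.897.
(Δx)² = 18.897 − (4.1590)² = 1.5995.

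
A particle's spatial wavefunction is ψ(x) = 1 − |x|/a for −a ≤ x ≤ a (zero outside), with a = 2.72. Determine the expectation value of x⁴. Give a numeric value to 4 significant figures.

⟨x⁴⟩ = ∫ x⁴·|ψ|² dx / ∫|ψ|² dx (integrals over the domain).
ψ is even, so ∫ over [−a, a] = 2∫₀ᵃ with ψ = 1 − x/a there: ∫₀ᵃ (1 − x/a)² dx = a/3, ∫₀ᵃ x²(1 − x/a)² dx = a³/30, ∫₀ᵃ x⁴(1 − x/a)² dx = a⁵/105.
State is unnormalized: ∫|ψ|² dx = 1.8133, and ∫ψ*·x⁴·ψ dx = 2.8359, so ⟨x⁴⟩ = 2.8359 / 1.8133.
⟨x⁴⟩ = 1.5639.

1.564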